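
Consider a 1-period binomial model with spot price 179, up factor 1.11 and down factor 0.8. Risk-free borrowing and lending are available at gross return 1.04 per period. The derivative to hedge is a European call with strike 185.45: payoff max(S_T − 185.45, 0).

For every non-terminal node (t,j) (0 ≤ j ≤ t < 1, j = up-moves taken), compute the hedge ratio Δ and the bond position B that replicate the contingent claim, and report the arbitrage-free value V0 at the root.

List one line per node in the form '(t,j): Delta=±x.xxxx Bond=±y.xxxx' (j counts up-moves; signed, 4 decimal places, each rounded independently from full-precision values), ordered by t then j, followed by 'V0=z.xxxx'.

Under the risk-neutral measure, an up-move has probability p* = (R−d)/(u−d) = 0.7742 and values discount at R = 1.04.
Payoff layer (t=1): V(1,0)=0.0000, V(1,1)=13.2400
  t=0,j=0: stock 179.0000 → up 198.6900 (V=13.2400), down 143.2000 (V=0.0000). Price 9.8561; hedge Δ=0.2386, bond B=-32.8536.
Check: Δ(0,0)·S0 + B(0,0) = 9.8561 = V0.

(0,0): Delta=0.2386 Bond=-32.8536
V0=9.8561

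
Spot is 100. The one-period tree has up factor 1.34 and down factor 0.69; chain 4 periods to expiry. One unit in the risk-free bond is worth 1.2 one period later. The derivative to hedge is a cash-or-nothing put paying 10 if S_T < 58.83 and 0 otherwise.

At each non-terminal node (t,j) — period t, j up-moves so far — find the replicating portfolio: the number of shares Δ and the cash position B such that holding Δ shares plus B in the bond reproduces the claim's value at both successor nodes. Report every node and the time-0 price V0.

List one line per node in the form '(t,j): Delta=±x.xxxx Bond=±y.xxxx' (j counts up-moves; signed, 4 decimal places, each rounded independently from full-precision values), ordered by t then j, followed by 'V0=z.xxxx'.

(0,0): Delta=-0.0097 Bond=1.1338
(1,0): Delta=-0.0523 Bond=4.3007
(1,1): Delta=-0.0037 Bond=0.5534
(2,0): Delta=-0.2113 Bond=12.7285
(2,1): Delta=-0.0299 Bond=3.0835
(2,2): Delta=0.0000 Bond=0.0000
(3,0): Delta=0.0000 Bond=8.3333
(3,1): Delta=-0.2411 Bond=17.1795
(3,2): Delta=0.0000 Bond=0.0000
(3,3): Delta=0.0000 Bond=0.0000
V0=0.1616

Under the risk-neutral measure, an up-move has probability p* = (R−d)/(u−d) = 0.7846 and values discount at R = 1.2.
At expiry t=4: V(4,0)=10.0000, V(4,1)=10.0000, V(4,2)=0.0000, V(4,3)=0.0000, V(4,4)=0.0000
Node (3,0) S=32.8509: V=(p*·10.0000+(1−p*)·10.0000)/1.2=8.3333; Δ=(10.0000−10.0000)/(44.0202−22.6671)=0.0000; B=V−Δ·S=8.3333
Node (3,1) S=63.7974: V=(p*·0.0000+(1−p*)·10.0000)/1.2=1.7949; Δ=(0.0000−10.0000)/(85.4885−44.0202)=-0.2411; B=V−Δ·S=17.1795
Node (3,2) S=123.8964: V=(p*·0.0000+(1−p*)·0.0000)/1.2=0.0000; Δ=(0.0000−0.0000)/(166.0212−85.4885)=0.0000; B=V−Δ·S=0.0000
Node (3,3) S=240.6104: V=(p*·0.0000+(1−p*)·0.0000)/1.2=0.0000; Δ=(0.0000−0.0000)/(322.4179−166.0212)=0.0000; B=V−Δ·S=0.0000
Node (2,0) S=47.6100: V=(p*·1.7949+(1−p*)·8.3333)/1.2=2.6693; Δ=(1.7949−8.3333)/(63.7974−32.8509)=-0.2113; B=V−Δ·S=12.7285
Node (2,1) S=92.4600: V=(p*·0.0000+(1−p*)·1.7949)/1.2=0.3222; Δ=(0.0000−1.7949)/(123.8964−63.7974)=-0.0299; B=V−Δ·S=3.0835
Node (2,2) S=179.5600: V=(p*·0.0000+(1−p*)·0.0000)/1.2=0.0000; Δ=(0.0000−0.0000)/(240.6104−123.8964)=0.0000; B=V−Δ·S=0.0000
Node (1,0) S=69.0000: V=(p*·0.3222+(1−p*)·2.6693)/1.2=0.6897; Δ=(0.3222−2.6693)/(92.4600−47.6100)=-0.0523; B=V−Δ·S=4.3007
Node (1,1) S=134.0000: V=(p*·0.0000+(1−p*)·0.3222)/1.2=0.0578; Δ=(0.0000−0.3222)/(179.5600−92.4600)=-0.0037; B=V−Δ·S=0.5534
Node (0,0) S=100.0000: V=(p*·0.0578+(1−p*)·0.6897)/1.2=0.1616; Δ=(0.0578−0.6897)/(134.0000−69.0000)=-0.0097; B=V−Δ·S=1.1338
The time-0 hedge costs 0.1616, which is the no-arbitrage price.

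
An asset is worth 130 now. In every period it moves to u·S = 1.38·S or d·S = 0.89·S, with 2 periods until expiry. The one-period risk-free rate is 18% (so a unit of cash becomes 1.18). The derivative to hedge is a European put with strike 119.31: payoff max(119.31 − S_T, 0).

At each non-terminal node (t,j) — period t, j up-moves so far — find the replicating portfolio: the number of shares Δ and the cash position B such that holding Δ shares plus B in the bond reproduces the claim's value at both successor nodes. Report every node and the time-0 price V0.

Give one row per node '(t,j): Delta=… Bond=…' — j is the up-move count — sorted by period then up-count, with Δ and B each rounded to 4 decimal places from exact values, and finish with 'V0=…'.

(0,0): Delta=-0.0887 Bond=13.4873
(1,0): Delta=-0.2882 Bond=38.9918
(1,1): Delta=0.0000 Bond=0.0000
V0=1.9547

Since d<R<u, set p* = (R−d)/(u−d) = 0.5918; price each node as the discounted p*-expectation of its children.
Terminal payoffs: V(2,0)=16.3370, V(2,1)=0.0000, V(2,2)=0.0000
(1,0): S=115.7000. Δ = (V_up−V_dn)/(S_up−S_dn) = (0.0000−16.3370)/(159.6660−102.9730) = -0.2882. V = [p*·0.0000 + (1−p*)·16.3370]/1.18 = 5.6510. B = V − Δ·S = 38.9918.
(1,1): S=179.4000. Δ = (V_up−V_dn)/(S_up−S_dn) = (0.0000−0.0000)/(247.5720−159.6660) = 0.0000. V = [p*·0.0000 + (1−p*)·0.0000]/1.18 = 0.0000. B = V − Δ·S = 0.0000.
(0,0): S=130.0000. Δ = (V_up−V_dn)/(S_up−S_dn) = (0.0000−5.6510)/(179.4000−115.7000) = -0.0887. V = [p*·0.0000 + (1−p*)·5.6510]/1.18 = 1.9547. B = V − Δ·S = 13.4873.
The time-0 hedge costs 1.9547, which is the no-arbitrage price.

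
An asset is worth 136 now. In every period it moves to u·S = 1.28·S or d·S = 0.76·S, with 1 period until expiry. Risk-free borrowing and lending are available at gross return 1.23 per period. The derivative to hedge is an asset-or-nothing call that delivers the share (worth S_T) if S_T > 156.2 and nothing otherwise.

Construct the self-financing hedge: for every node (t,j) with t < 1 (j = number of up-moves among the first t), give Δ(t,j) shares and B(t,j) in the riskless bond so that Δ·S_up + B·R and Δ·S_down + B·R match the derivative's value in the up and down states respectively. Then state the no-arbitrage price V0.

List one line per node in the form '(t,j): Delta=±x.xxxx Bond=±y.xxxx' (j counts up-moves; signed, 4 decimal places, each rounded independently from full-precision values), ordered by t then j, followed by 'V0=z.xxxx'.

(0,0): Delta=2.4615 Bond=-206.8493
V0=127.9199

No-arbitrage ⇒ martingale measure with p* = (R−d)/(u−d) = 0.9038.
At expiry t=1: V(1,0)=0.0000, V(1,1)=174.0800
  t=0,j=0: stock 136.0000 → up 174.0800 (V=174.0800), down 103.3600 (V=0.0000). Price 127.9199; hedge Δ=2.4615, bond B=-206.8493.
Check: Δ(0,0)·S0 + B(0,0) = 127.9199 = V0.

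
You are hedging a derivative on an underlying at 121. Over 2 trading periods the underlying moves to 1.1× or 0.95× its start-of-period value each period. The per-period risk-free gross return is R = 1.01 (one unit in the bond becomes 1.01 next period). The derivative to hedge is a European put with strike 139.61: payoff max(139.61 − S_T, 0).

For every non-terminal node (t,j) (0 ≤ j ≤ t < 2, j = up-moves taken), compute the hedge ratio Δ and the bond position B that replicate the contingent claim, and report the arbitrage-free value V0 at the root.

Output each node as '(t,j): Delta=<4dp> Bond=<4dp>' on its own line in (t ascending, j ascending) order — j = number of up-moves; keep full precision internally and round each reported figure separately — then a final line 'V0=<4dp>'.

Since d<R<u, set p* = (R−d)/(u−d) = 0.4000; price each node as the discounted p*-expectation of its children.
Terminal payoffs: V(2,0)=30.4075, V(2,1)=13.1650, V(2,2)=0.0000
Node (1,0) S=114.9500: V=(p*·13.1650+(1−p*)·30.4075)/1.01=23.2777; Δ=(13.1650−30.4075)/(126.4450−109.2025)=-1.0000; B=V−Δ·S=138.2277
Node (1,1) S=133.1000: V=(p*·0.0000+(1−p*)·13.1650)/1.01=7.8208; Δ=(0.0000−13.1650)/(146.4100−126.4450)=-0.6594; B=V−Δ·S=95.5875
Node (0,0) S=121.0000: V=(p*·7.8208+(1−p*)·23.2777)/1.01=16.9257; Δ=(7.8208−23.2777)/(133.1000−114.9500)=-0.8516; B=V−Δ·S=119.9719
Each (Δ,B) replicates both successor values, so the strategy is self-financing and V0 is arbitrage-free.

(0,0): Delta=-0.8516 Bond=119.9719
(1,0): Delta=-1.0000 Bond=138.2277
(1,1): Delta=-0.6594 Bond=95.5875
V0=16.9257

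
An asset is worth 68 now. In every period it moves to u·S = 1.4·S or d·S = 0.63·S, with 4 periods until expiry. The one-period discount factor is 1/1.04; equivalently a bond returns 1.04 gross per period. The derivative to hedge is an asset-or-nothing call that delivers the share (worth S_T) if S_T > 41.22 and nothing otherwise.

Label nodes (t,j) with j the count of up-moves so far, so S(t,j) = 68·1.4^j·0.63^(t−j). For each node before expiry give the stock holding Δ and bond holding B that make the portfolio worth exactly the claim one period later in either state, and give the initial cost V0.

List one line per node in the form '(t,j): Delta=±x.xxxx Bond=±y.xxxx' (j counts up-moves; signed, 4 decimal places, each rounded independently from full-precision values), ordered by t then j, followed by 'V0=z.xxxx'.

(0,0): Delta=1.1184 Bond=-12.9182
(1,0): Delta=1.2520 Bond=-19.1571
(1,1): Delta=1.0656 Bond=-8.4105
(2,0): Delta=1.3032 Bond=-21.3070
(2,1): Delta=1.2317 Bond=-18.7086
(2,2): Delta=1.0000 Bond=0.0000
(3,0): Delta=0.0000 Bond=0.0000
(3,1): Delta=1.8182 Bond=-41.6162
(3,2): Delta=1.0000 Bond=0.0000
(3,3): Delta=1.0000 Bond=0.0000
V0=63.1334

No-arbitrage ⇒ martingale measure with p* = (R−d)/(u−d) = 0.5325.
Terminal values V(4,·): V(4,0)=0.0000, V(4,1)=0.0000, V(4,2)=52.8988, V(4,3)=117.5530, V(4,4)=261.2288
Node (3,0) S=17.0032: V=(p*·0.0000+(1−p*)·0.0000)/1.04=0.0000; Δ=(0.0000−0.0000)/(23.8045−10.7120)=0.0000; B=V−Δ·S=0.0000
Node (3,1) S=37.7849: V=(p*·52.8988+(1−p*)·0.0000)/1.04=27.0836; Δ=(52.8988−0.0000)/(52.8988−23.8045)=1.8182; B=V−Δ·S=-41.6162
Node (3,2) S=83.9664: V=(p*·117.5530+(1−p*)·52.8988)/1.04=83.9664; Δ=(117.5530−52.8988)/(117.5530−52.8988)=1.0000; B=V−Δ·S=0.0000
Node (3,3) S=186.5920: V=(p*·261.2288+(1−p*)·117.5530)/1.04=186.5920; Δ=(261.2288−117.5530)/(261.2288−117.5530)=1.0000; B=V−Δ·S=0.0000
Node (2,0) S=26.9892: V=(p*·27.0836+(1−p*)·0.0000)/1.04=13.8665; Δ=(27.0836−0.0000)/(37.7849−17.0032)=1.3032; B=V−Δ·S=-21.3070
Node (2,1) S=59.9760: V=(p*·83.9664+(1−p*)·27.0836)/1.04=55.1652; Δ=(83.9664−27.0836)/(83.9664−37.7849)=1.2317; B=V−Δ·S=-18.7086
Node (2,2) S=133.2800: V=(p*·186.5920+(1−p*)·83.9664)/1.04=133.2800; Δ=(186.5920−83.9664)/(186.5920−83.9664)=1.0000; B=V−Δ·S=0.0000
Node (1,0) S=42.8400: V=(p*·55.1652+(1−p*)·13.8665)/1.04=34.4776; Δ=(55.1652−13.8665)/(59.9760−26.9892)=1.2520; B=V−Δ·S=-19.1571
Node (1,1) S=95.2000: V=(p*·133.2800+(1−p*)·55.1652)/1.04=93.0373; Δ=(133.2800−55.1652)/(133.2800−59.9760)=1.0656; B=V−Δ·S=-8.4105
Node (0,0) S=68.0000: V=(p*·93.0373+(1−p*)·34.4776)/1.04=63.1334; Δ=(93.0373−34.4776)/(95.2000−42.8400)=1.1184; B=V−Δ·S=-12.9182
Check: Δ(0,0)·S0 + B(0,0) = 63.1334 = V0.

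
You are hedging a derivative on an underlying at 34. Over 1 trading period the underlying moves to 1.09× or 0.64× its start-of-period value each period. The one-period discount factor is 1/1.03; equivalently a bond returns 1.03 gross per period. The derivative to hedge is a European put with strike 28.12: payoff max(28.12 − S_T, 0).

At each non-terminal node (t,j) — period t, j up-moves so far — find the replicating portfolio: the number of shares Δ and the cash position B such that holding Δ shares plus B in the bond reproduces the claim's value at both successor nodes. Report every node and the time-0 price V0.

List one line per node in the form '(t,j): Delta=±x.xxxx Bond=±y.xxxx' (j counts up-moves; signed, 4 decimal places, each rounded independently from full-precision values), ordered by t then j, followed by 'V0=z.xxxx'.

The replicating-portfolio and risk-neutral prices coincide; use p* = (1.03−0.64)/(1.09−0.64) = 0.8667 for the latter.
Payoff layer (t=1): V(1,0)=6.3600, V(1,1)=0.0000
(0,0): S=34.0000. Δ = (V_up−V_dn)/(S_up−S_dn) = (0.0000−6.3600)/(37.0600−21.7600) = -0.4157. V = [p*·0.0000 + (1−p*)·6.3600]/1.03 = 0.8233. B = V − Δ·S = 14.9566.
Check: Δ(0,0)·S0 + B(0,0) = 0.8233 = V0.

(0,0): Delta=-0.4157 Bond=14.9566
V0=0.8233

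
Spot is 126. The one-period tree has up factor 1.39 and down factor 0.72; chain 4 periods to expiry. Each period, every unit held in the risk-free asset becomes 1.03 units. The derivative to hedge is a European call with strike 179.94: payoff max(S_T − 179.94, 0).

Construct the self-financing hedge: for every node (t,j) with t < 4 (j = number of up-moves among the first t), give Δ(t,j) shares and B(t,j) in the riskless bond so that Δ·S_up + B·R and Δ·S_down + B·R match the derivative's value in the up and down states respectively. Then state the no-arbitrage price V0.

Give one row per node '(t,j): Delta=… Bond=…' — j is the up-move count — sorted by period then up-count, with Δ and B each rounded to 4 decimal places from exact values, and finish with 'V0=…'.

(0,0): Delta=0.4817 Bond=-36.8236
(1,0): Delta=0.2115 Bond=-13.4108
(1,1): Delta=0.6443 Bond=-66.4002
(2,0): Delta=0.0000 Bond=0.0000
(2,1): Delta=0.3387 Bond=-29.8542
(2,2): Delta=0.8281 Bond=-113.1460
(3,0): Delta=0.0000 Bond=0.0000
(3,1): Delta=0.0000 Bond=0.0000
(3,2): Delta=0.5424 Bond=-66.4593
(3,3): Delta=1.0000 Bond=-174.6990
V0=23.8742

The replicating-portfolio and risk-neutral prices coincide; use p* = (1.03−0.72)/(1.39−0.72) = 0.4627 for the latter.
Payoff layer (t=4): V(4,0)=0.0000, V(4,1)=0.0000, V(4,2)=0.0000, V(4,3)=63.6994, V(4,4)=290.4193
(3,0): S=47.0292. Δ = (V_up−V_dn)/(S_up−S_dn) = (0.0000−0.0000)/(65.3707−33.8611) = 0.0000. V = [p*·0.0000 + (1−p*)·0.0000]/1.03 = 0.0000. B = V − Δ·S = 0.0000.
(3,1): S=90.7926. Δ = (V_up−V_dn)/(S_up−S_dn) = (0.0000−0.0000)/(126.2017−65.3707) = 0.0000. V = [p*·0.0000 + (1−p*)·0.0000]/1.03 = 0.0000. B = V − Δ·S = 0.0000.
(3,2): S=175.2801. Δ = (V_up−V_dn)/(S_up−S_dn) = (63.6994−0.0000)/(243.6394−126.2017) = 0.5424. V = [p*·63.6994 + (1−p*)·0.0000]/1.03 = 28.6144. B = V − Δ·S = -66.4593.
(3,3): S=338.3880. Δ = (V_up−V_dn)/(S_up−S_dn) = (290.4193−63.6994)/(470.3593−243.6394) = 1.0000. V = [p*·290.4193 + (1−p*)·63.6994]/1.03 = 163.6890. B = V − Δ·S = -174.6990.
(2,0): S=65.3184. Δ = (V_up−V_dn)/(S_up−S_dn) = (0.0000−0.0000)/(90.7926−47.0292) = 0.0000. V = [p*·0.0000 + (1−p*)·0.0000]/1.03 = 0.0000. B = V − Δ·S = 0.0000.
(2,1): S=126.1008. Δ = (V_up−V_dn)/(S_up−S_dn) = (28.6144−0.0000)/(175.2801−90.7926) = 0.3387. V = [p*·28.6144 + (1−p*)·0.0000]/1.03 = 12.8539. B = V − Δ·S = -29.8542.
(2,2): S=243.4446. Δ = (V_up−V_dn)/(S_up−S_dn) = (163.6890−28.6144)/(338.3880−175.2801) = 0.8281. V = [p*·163.6890 + (1−p*)·28.6144]/1.03 = 88.4579. B = V − Δ·S = -113.1460.
(1,0): S=90.7200. Δ = (V_up−V_dn)/(S_up−S_dn) = (12.8539−0.0000)/(126.1008−65.3184) = 0.2115. V = [p*·12.8539 + (1−p*)·0.0000]/1.03 = 5.7741. B = V − Δ·S = -13.4108.
(1,1): S=175.1400. Δ = (V_up−V_dn)/(S_up−S_dn) = (88.4579−12.8539)/(243.4446−126.1008) = 0.6443. V = [p*·88.4579 + (1−p*)·12.8539]/1.03 = 46.4416. B = V − Δ·S = -66.4002.
(0,0): S=126.0000. Δ = (V_up−V_dn)/(S_up−S_dn) = (46.4416−5.7741)/(175.1400−90.7200) = 0.4817. V = [p*·46.4416 + (1−p*)·5.7741]/1.03 = 23.8742. B = V − Δ·S = -36.8236.
Self-financing check: at every node Δ·S+B equals the discounted successor values.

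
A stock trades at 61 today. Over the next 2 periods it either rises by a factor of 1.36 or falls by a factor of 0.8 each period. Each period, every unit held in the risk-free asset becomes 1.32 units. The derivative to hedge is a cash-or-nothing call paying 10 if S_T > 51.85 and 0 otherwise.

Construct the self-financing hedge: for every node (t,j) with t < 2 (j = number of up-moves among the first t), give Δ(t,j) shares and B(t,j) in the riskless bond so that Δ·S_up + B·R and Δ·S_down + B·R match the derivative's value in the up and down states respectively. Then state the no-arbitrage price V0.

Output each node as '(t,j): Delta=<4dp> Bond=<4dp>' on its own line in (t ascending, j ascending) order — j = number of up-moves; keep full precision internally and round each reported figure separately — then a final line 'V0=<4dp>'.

Risk-neutral probability p* = (R−d)/(u−d) = (1.32−0.8)/(1.36−0.8) = 0.9286.
Terminal values V(2,·): V(2,0)=0.0000, V(2,1)=10.0000, V(2,2)=10.0000
(1,0): S=48.8000. Δ = (V_up−V_dn)/(S_up−S_dn) = (10.0000−0.0000)/(66.3680−39.0400) = 0.3659. V = [p*·10.0000 + (1−p*)·0.0000]/1.32 = 7.0346. B = V − Δ·S = -10.8225.
(1,1): S=82.9600. Δ = (V_up−V_dn)/(S_up−S_dn) = (10.0000−10.0000)/(112.8256−66.3680) = 0.0000. V = [p*·10.0000 + (1−p*)·10.0000]/1.32 = 7.5758. B = V − Δ·S = 7.5758.
(0,0): S=61.0000. Δ = (V_up−V_dn)/(S_up−S_dn) = (7.5758−7.0346)/(82.9600−48.8000) = 0.0158. V = [p*·7.5758 + (1−p*)·7.0346]/1.32 = 5.7099. B = V − Δ·S = 4.7436.
Root portfolio cost Δ·61+B reproduces V0=5.7099.

(0,0): Delta=0.0158 Bond=4.7436
(1,0): Delta=0.3659 Bond=-10.8225
(1,1): Delta=0.0000 Bond=7.5758
V0=5.7099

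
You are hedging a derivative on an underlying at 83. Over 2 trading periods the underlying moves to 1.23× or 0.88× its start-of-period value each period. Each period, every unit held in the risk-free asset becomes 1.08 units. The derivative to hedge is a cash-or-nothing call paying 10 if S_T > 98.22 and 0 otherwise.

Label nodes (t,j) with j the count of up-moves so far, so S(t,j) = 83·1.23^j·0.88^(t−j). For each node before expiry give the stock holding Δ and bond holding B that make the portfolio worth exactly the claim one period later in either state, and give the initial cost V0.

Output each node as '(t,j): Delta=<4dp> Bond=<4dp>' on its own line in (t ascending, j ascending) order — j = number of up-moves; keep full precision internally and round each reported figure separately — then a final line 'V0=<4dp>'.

(0,0): Delta=0.1821 Bond=-12.3177
(1,0): Delta=0.0000 Bond=0.0000
(1,1): Delta=0.2799 Bond=-23.2804
V0=2.7995

Risk-neutral probability p* = (R−d)/(u−d) = (1.08−0.88)/(1.23−0.88) = 0.5714.
Payoff layer (t=2): V(2,0)=0.0000, V(2,1)=0.0000, V(2,2)=10.0000
(1,0): S=73.0400. Δ = (V_up−V_dn)/(S_up−S_dn) = (0.0000−0.0000)/(89.8392−64.2752) = 0.0000. V = [p*·0.0000 + (1−p*)·0.0000]/1.08 = 0.0000. B = V − Δ·S = 0.0000.
(1,1): S=102.0900. Δ = (V_up−V_dn)/(S_up−S_dn) = (10.0000−0.0000)/(125.5707−89.8392) = 0.2799. V = [p*·10.0000 + (1−p*)·0.0000]/1.08 = 5.2910. B = V − Δ·S = -23.2804.
(0,0): S=83.0000. Δ = (V_up−V_dn)/(S_up−S_dn) = (5.2910−0.0000)/(102.0900−73.0400) = 0.1821. V = [p*·5.2910 + (1−p*)·0.0000]/1.08 = 2.7995. B = V − Δ·S = -12.3177.
The time-0 hedge costs 2.7995, which is the no-arbitrage price.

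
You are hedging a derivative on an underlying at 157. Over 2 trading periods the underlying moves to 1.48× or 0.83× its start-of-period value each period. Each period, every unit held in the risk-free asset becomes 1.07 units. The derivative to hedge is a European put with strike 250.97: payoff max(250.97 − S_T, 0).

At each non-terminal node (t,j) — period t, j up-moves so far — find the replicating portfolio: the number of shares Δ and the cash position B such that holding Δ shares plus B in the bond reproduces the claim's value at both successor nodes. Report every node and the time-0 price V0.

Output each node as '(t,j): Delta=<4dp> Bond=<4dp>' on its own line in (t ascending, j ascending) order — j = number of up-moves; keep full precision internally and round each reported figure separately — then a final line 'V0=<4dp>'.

The replicating-portfolio and risk-neutral prices coincide; use p* = (1.07−0.83)/(1.48−0.83) = 0.3692 for the latter.
Terminal values V(2,·): V(2,0)=142.8127, V(2,1)=58.1112, V(2,2)=0.0000
Node (1,0) S=130.3100: V=(p*·58.1112+(1−p*)·142.8127)/1.07=104.2414; Δ=(58.1112−142.8127)/(192.8588−108.1573)=-1.0000; B=V−Δ·S=234.5514
Node (1,1) S=232.3600: V=(p*·0.0000+(1−p*)·58.1112)/1.07=34.2568; Δ=(0.0000−58.1112)/(343.8928−192.8588)=-0.3848; B=V−Δ·S=123.6586
Node (0,0) S=157.0000: V=(p*·34.2568+(1−p*)·104.2414)/1.07=73.2719; Δ=(34.2568−104.2414)/(232.3600−130.3100)=-0.6858; B=V−Δ·S=180.9405
Check: Δ(0,0)·S0 + B(0,0) = 73.2719 = V0.

(0,0): Delta=-0.6858 Bond=180.9405
(1,0): Delta=-1.0000 Bond=234.5514
(1,1): Delta=-0.3848 Bond=123.6586
V0=73.2719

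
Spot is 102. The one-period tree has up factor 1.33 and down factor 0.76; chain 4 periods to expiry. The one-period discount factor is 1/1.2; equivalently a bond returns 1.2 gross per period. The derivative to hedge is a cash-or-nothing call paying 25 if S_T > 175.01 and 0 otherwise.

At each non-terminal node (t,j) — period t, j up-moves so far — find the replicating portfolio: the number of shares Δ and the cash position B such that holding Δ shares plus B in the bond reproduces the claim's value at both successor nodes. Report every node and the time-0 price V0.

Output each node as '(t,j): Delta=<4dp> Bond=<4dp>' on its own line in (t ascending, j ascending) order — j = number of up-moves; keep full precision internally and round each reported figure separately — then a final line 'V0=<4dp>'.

(0,0): Delta=0.1015 Bond=-1.0083
(1,0): Delta=0.2341 Bond=-11.4945
(1,1): Delta=0.0791 Bond=1.8287
(2,0): Delta=0.0000 Bond=0.0000
(2,1): Delta=0.2737 Bond=-17.8687
(2,2): Delta=0.0462 Bond=8.1222
(3,0): Delta=0.0000 Bond=0.0000
(3,1): Delta=0.0000 Bond=0.0000
(3,2): Delta=0.3199 Bond=-27.7778
(3,3): Delta=0.0000 Bond=20.8333
V0=9.3400

Risk-neutral probability p* = (R−d)/(u−d) = (1.2−0.76)/(1.33−0.76) = 0.7719.
Terminal payoffs: V(4,0)=0.0000, V(4,1)=0.0000, V(4,2)=0.0000, V(4,3)=25.0000, V(4,4)=25.0000
  t=3,j=0: stock 44.7756 → up 59.5515 (V=0.0000), down 34.0294 (V=0.0000). Price 0.0000; hedge Δ=0.0000, bond B=0.0000.
  t=3,j=1: stock 78.3572 → up 104.2151 (V=0.0000), down 59.5515 (V=0.0000). Price 0.0000; hedge Δ=0.0000, bond B=0.0000.
  t=3,j=2: stock 137.1251 → up 182.3764 (V=25.0000), down 104.2151 (V=0.0000). Price 16.0819; hedge Δ=0.3199, bond B=-27.7778.
  t=3,j=3: stock 239.9690 → up 319.1587 (V=25.0000), down 182.3764 (V=25.0000). Price 20.8333; hedge Δ=0.0000, bond B=20.8333.
  t=2,j=0: stock 58.9152 → up 78.3572 (V=0.0000), down 44.7756 (V=0.0000). Price 0.0000; hedge Δ=0.0000, bond B=0.0000.
  t=2,j=1: stock 103.1016 → up 137.1251 (V=16.0819), down 78.3572 (V=0.0000). Price 10.3451; hedge Δ=0.2737, bond B=-17.8687.
  t=2,j=2: stock 180.4278 → up 239.9690 (V=20.8333), down 137.1251 (V=16.0819). Price 16.4581; hedge Δ=0.0462, bond B=8.1222.
  t=1,j=0: stock 77.5200 → up 103.1016 (V=10.3451), down 58.9152 (V=0.0000). Price 6.6547; hedge Δ=0.2341, bond B=-11.4945.
  t=1,j=1: stock 135.6600 → up 180.4278 (V=16.4581), down 103.1016 (V=10.3451). Price 12.5532; hedge Δ=0.0791, bond B=1.8287.
  t=0,j=0: stock 102.0000 → up 135.6600 (V=12.5532), down 77.5200 (V=6.6547). Price 9.3400; hedge Δ=0.1015, bond B=-1.0083.
Self-financing check: at every node Δ·S+B equals the discounted successor values.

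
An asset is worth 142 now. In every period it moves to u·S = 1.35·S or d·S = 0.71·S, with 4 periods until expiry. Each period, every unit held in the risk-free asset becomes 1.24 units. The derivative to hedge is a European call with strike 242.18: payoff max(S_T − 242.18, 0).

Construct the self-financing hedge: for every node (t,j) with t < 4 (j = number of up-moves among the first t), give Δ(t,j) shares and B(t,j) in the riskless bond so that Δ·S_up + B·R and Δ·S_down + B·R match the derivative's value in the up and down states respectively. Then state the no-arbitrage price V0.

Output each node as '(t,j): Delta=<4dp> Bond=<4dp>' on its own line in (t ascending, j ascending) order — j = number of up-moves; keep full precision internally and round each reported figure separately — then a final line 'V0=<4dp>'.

No-arbitrage ⇒ martingale measure with p* = (R−d)/(u−d) = 0.8281.
At expiry t=4: V(4,0)=0.0000, V(4,1)=0.0000, V(4,2)=0.0000, V(4,3)=5.8750, V(4,4)=229.4739
(3,0): S=50.8234. Δ = (V_up−V_dn)/(S_up−S_dn) = (0.0000−0.0000)/(68.6115−36.0846) = 0.0000. V = [p*·0.0000 + (1−p*)·0.0000]/1.24 = 0.0000. B = V − Δ·S = 0.0000.
(3,1): S=96.6360. Δ = (V_up−V_dn)/(S_up−S_dn) = (0.0000−0.0000)/(130.4586−68.6115) = 0.0000. V = [p*·0.0000 + (1−p*)·0.0000]/1.24 = 0.0000. B = V − Δ·S = 0.0000.
(3,2): S=183.7445. Δ = (V_up−V_dn)/(S_up−S_dn) = (5.8750−0.0000)/(248.0550−130.4586) = 0.0500. V = [p*·5.8750 + (1−p*)·0.0000]/1.24 = 3.9236. B = V − Δ·S = -5.2561.
(3,3): S=349.3733. Δ = (V_up−V_dn)/(S_up−S_dn) = (229.4739−5.8750)/(471.6539−248.0550) = 1.0000. V = [p*·229.4739 + (1−p*)·5.8750]/1.24 = 154.0668. B = V − Δ·S = -195.3065.
(2,0): S=71.5822. Δ = (V_up−V_dn)/(S_up−S_dn) = (0.0000−0.0000)/(96.6360−50.8234) = 0.0000. V = [p*·0.0000 + (1−p*)·0.0000]/1.24 = 0.0000. B = V − Δ·S = 0.0000.
(2,1): S=136.1070. Δ = (V_up−V_dn)/(S_up−S_dn) = (3.9236−0.0000)/(183.7445−96.6360) = 0.0450. V = [p*·3.9236 + (1−p*)·0.0000]/1.24 = 2.6203. B = V − Δ·S = -3.5103.
(2,2): S=258.7950. Δ = (V_up−V_dn)/(S_up−S_dn) = (154.0668−3.9236)/(349.3733−183.7445) = 0.9065. V = [p*·154.0668 + (1−p*)·3.9236]/1.24 = 103.4362. B = V − Δ·S = -131.1625.
(1,0): S=100.8200. Δ = (V_up−V_dn)/(S_up−S_dn) = (2.6203−0.0000)/(136.1070−71.5822) = 0.0406. V = [p*·2.6203 + (1−p*)·0.0000]/1.24 = 1.7500. B = V − Δ·S = -2.3443.
(1,1): S=191.7000. Δ = (V_up−V_dn)/(S_up−S_dn) = (103.4362−2.6203)/(258.7950−136.1070) = 0.8217. V = [p*·103.4362 + (1−p*)·2.6203]/1.24 = 69.4423. B = V − Δ·S = -88.0825.
(0,0): S=142.0000. Δ = (V_up−V_dn)/(S_up−S_dn) = (69.4423−1.7500)/(191.7000−100.8200) = 0.7449. V = [p*·69.4423 + (1−p*)·1.7500]/1.24 = 46.6191. B = V − Δ·S = -59.1502.
The time-0 hedge costs 46.6191, which is the no-arbitrage price.

(0,0): Delta=0.7449 Bond=-59.1502
(1,0): Delta=0.0406 Bond=-2.3443
(1,1): Delta=0.8217 Bond=-88.0825
(2,0): Delta=0.0000 Bond=0.0000
(2,1): Delta=0.0450 Bond=-3.5103
(2,2): Delta=0.9065 Bond=-131.1625
(3,0): Delta=0.0000 Bond=0.0000
(3,1): Delta=0.0000 Bond=0.0000
(3,2): Delta=0.0500 Bond=-5.2561
(3,3): Delta=1.0000 Bond=-195.3065
V0=46.6191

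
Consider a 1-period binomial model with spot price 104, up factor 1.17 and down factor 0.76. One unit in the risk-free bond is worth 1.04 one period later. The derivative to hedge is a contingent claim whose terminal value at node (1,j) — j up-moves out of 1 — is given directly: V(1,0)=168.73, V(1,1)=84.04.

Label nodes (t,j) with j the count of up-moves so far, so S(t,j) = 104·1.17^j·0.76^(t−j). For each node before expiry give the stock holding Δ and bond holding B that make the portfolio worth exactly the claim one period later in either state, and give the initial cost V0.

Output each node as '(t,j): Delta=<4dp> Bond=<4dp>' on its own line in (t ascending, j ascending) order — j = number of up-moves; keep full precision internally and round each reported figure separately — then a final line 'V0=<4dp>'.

(0,0): Delta=-1.9862 Bond=313.1888
V0=106.6278

Risk-neutral probability p* = (R−d)/(u−d) = (1.04−0.76)/(1.17−0.76) = 0.6829.
Terminal payoffs: V(1,0)=168.7300, V(1,1)=84.0400
  t=0,j=0: stock 104.0000 → up 121.6800 (V=84.0400), down 79.0400 (V=168.7300). Price 106.6278; hedge Δ=-1.9862, bond B=313.1888.
The time-0 hedge costs 106.6278, which is the no-arbitrage price.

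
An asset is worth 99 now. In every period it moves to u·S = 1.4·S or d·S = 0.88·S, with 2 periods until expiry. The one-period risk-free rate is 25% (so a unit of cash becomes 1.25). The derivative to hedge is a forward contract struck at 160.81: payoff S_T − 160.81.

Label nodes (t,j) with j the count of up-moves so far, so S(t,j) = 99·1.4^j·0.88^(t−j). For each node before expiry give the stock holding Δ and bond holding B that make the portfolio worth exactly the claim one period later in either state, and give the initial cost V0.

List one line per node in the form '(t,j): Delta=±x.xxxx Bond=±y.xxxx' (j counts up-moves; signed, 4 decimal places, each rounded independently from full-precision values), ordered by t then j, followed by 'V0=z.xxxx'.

(0,0): Delta=1.0000 Bond=-102.9184
(1,0): Delta=1.0000 Bond=-128.6480
(1,1): Delta=1.0000 Bond=-128.6480
V0=-3.9184

Under the risk-neutral measure, an up-move has probability p* = (R−d)/(u−d) = 0.7115 and values discount at R = 1.25.
Payoff layer (t=2): V(2,0)=-84.1444, V(2,1)=-38.8420, V(2,2)=33.2300
Node (1,0) S=87.1200: V=(p*·-38.8420+(1−p*)·-84.1444)/1.25=-41.5280; Δ=(-38.8420−-84.1444)/(121.9680−76.6656)=1.0000; B=V−Δ·S=-128.6480
Node (1,1) S=138.6000: V=(p*·33.2300+(1−p*)·-38.8420)/1.25=9.9520; Δ=(33.2300−-38.8420)/(194.0400−121.9680)=1.0000; B=V−Δ·S=-128.6480
Node (0,0) S=99.0000: V=(p*·9.9520+(1−p*)·-41.5280)/1.25=-3.9184; Δ=(9.9520−-41.5280)/(138.6000−87.1200)=1.0000; B=V−Δ·S=-102.9184
Check: Δ(0,0)·S0 + B(0,0) = -3.9184 = V0.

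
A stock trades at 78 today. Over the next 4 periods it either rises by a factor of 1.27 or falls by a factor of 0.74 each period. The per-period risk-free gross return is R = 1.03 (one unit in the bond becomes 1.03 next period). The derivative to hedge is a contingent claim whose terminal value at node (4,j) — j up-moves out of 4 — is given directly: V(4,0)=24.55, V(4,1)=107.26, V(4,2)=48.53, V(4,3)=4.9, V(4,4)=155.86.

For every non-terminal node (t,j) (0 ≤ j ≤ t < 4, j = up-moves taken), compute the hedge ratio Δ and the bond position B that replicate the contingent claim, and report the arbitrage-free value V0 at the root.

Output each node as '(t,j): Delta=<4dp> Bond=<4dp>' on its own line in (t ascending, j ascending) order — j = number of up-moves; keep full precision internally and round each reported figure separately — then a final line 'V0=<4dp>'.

(0,0): Delta=-0.1130 Bond=58.6848
(1,0): Delta=-0.7767 Bond=98.7528
(1,1): Delta=0.2071 Bond=28.7425
(2,0): Delta=0.2281 Bond=58.7999
(2,1): Delta=-1.2612 Bond=137.2317
(2,2): Delta=0.9151 Bond=-59.4657
(3,0): Delta=4.9373 Bond=-88.2834
(3,1): Delta=-2.0428 Bond=183.7479
(3,2): Delta=-0.8843 Bond=106.2596
(3,3): Delta=1.7827 Bond=-199.8780
V0=49.8724

Under the risk-neutral measure, an up-move has probability p* = (R−d)/(u−d) = 0.5472 and values discount at R = 1.03.
Payoff layer (t=4): V(4,0)=24.5500, V(4,1)=107.2600, V(4,2)=48.5300, V(4,3)=4.9000, V(4,4)=155.8600
Node (3,0) S=31.6075: V=(p*·107.2600+(1−p*)·24.5500)/1.03=67.7732; Δ=(107.2600−24.5500)/(40.1415−23.3895)=4.9373; B=V−Δ·S=-88.2834
Node (3,1) S=54.2453: V=(p*·48.5300+(1−p*)·107.2600)/1.03=72.9366; Δ=(48.5300−107.2600)/(68.8915−40.1415)=-2.0428; B=V−Δ·S=183.7479
Node (3,2) S=93.0966: V=(p*·4.9000+(1−p*)·48.5300)/1.03=23.9388; Δ=(4.9000−48.5300)/(118.2327−68.8915)=-0.8843; B=V−Δ·S=106.2596
Node (3,3) S=159.7739: V=(p*·155.8600+(1−p*)·4.9000)/1.03=84.9522; Δ=(155.8600−4.9000)/(202.9128−118.2327)=1.7827; B=V−Δ·S=-199.8780
Node (2,0) S=42.7128: V=(p*·72.9366+(1−p*)·67.7732)/1.03=68.5422; Δ=(72.9366−67.7732)/(54.2453−31.6075)=0.2281; B=V−Δ·S=58.7999
Node (2,1) S=73.3044: V=(p*·23.9388+(1−p*)·72.9366)/1.03=44.7830; Δ=(23.9388−72.9366)/(93.0966−54.2453)=-1.2612; B=V−Δ·S=137.2317
Node (2,2) S=125.8062: V=(p*·84.9522+(1−p*)·23.9388)/1.03=55.6539; Δ=(84.9522−23.9388)/(159.7739−93.0966)=0.9151; B=V−Δ·S=-59.4657
Node (1,0) S=57.7200: V=(p*·44.7830+(1−p*)·68.5422)/1.03=53.9242; Δ=(44.7830−68.5422)/(73.3044−42.7128)=-0.7767; B=V−Δ·S=98.7528
Node (1,1) S=99.0600: V=(p*·55.6539+(1−p*)·44.7830)/1.03=49.2536; Δ=(55.6539−44.7830)/(125.8062−73.3044)=0.2071; B=V−Δ·S=28.7425
Node (0,0) S=78.0000: V=(p*·49.2536+(1−p*)·53.9242)/1.03=49.8724; Δ=(49.2536−53.9242)/(99.0600−57.7200)=-0.1130; B=V−Δ·S=58.6848
Self-financing check: at every node Δ·S+B equals the discounted successor values.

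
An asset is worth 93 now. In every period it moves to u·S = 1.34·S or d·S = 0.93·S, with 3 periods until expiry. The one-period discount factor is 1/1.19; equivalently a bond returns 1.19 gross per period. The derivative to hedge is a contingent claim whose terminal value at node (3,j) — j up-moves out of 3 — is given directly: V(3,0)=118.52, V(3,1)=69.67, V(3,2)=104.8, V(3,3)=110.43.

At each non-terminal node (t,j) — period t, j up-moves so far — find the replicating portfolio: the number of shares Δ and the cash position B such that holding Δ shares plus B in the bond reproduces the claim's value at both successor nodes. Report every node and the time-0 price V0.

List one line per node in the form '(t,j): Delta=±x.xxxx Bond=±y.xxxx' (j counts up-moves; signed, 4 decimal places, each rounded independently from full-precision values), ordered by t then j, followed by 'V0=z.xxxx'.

(0,0): Delta=0.2227 Bond=37.4189
(1,0): Delta=0.1044 Bond=54.7622
(1,1): Delta=0.2701 Bond=38.6245
(2,0): Delta=-1.4813 Bond=192.7110
(2,1): Delta=0.7393 Bond=-8.4161
(2,2): Delta=0.0822 Bond=77.3357
V0=58.1323

Since d<R<u, set p* = (R−d)/(u−d) = 0.6341; price each node as the discounted p*-expectation of its children.
At expiry t=3: V(3,0)=118.5200, V(3,1)=69.6700, V(3,2)=104.8000, V(3,3)=110.4300
(2,0): S=80.4357. Δ = (V_up−V_dn)/(S_up−S_dn) = (69.6700−118.5200)/(107.7838−74.8052) = -1.4813. V = [p*·69.6700 + (1−p*)·118.5200]/1.19 = 73.5647. B = V − Δ·S = 192.7110.
(2,1): S=115.8966. Δ = (V_up−V_dn)/(S_up−S_dn) = (104.8000−69.6700)/(155.3014−107.7838) = 0.7393. V = [p*·104.8000 + (1−p*)·69.6700]/1.19 = 77.2669. B = V − Δ·S = -8.4161.
(2,2): S=166.9908. Δ = (V_up−V_dn)/(S_up−S_dn) = (110.4300−104.8000)/(223.7677−155.3014) = 0.0822. V = [p*·110.4300 + (1−p*)·104.8000]/1.19 = 91.0674. B = V − Δ·S = 77.3357.
(1,0): S=86.4900. Δ = (V_up−V_dn)/(S_up−S_dn) = (77.2669−73.5647)/(115.8966−80.4357) = 0.1044. V = [p*·77.2669 + (1−p*)·73.5647]/1.19 = 63.7919. B = V − Δ·S = 54.7622.
(1,1): S=124.6200. Δ = (V_up−V_dn)/(S_up−S_dn) = (91.0674−77.2669)/(166.9908−115.8966) = 0.2701. V = [p*·91.0674 + (1−p*)·77.2669]/1.19 = 72.2844. B = V − Δ·S = 38.6245.
(0,0): S=93.0000. Δ = (V_up−V_dn)/(S_up−S_dn) = (72.2844−63.7919)/(124.6200−86.4900) = 0.2227. V = [p*·72.2844 + (1−p*)·63.7919]/1.19 = 58.1323. B = V − Δ·S = 37.4189.
Self-financing check: at every node Δ·S+B equals the discounted successor values.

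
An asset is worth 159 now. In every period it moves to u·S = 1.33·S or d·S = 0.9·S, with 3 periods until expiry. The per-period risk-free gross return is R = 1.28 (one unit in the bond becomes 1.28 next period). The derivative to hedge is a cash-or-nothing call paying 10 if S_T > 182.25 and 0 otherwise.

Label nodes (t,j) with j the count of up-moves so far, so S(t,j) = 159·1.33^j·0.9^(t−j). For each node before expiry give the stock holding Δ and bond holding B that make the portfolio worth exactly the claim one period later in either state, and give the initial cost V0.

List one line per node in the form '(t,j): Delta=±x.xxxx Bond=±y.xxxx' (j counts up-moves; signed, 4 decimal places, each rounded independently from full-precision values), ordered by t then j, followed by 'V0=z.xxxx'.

(0,0): Delta=0.0183 Bond=1.6728
(1,0): Delta=0.1122 Bond=-11.2894
(1,1): Delta=0.0100 Bond=3.9084
(2,0): Delta=0.0000 Bond=0.0000
(2,1): Delta=0.1222 Bond=-16.3517
(2,2): Delta=0.0000 Bond=7.8125
V0=4.5899

Since d<R<u, set p* = (R−d)/(u−d) = 0.8837; price each node as the discounted p*-expectation of its children.
Terminal payoffs: V(3,0)=0.0000, V(3,1)=0.0000, V(3,2)=10.0000, V(3,3)=10.0000
  t=2,j=0: stock 128.7900 → up 171.2907 (V=0.0000), down 115.9110 (V=0.0000). Price 0.0000; hedge Δ=0.0000, bond B=0.0000.
  t=2,j=1: stock 190.3230 → up 253.1296 (V=10.0000), down 171.2907 (V=0.0000). Price 6.9041; hedge Δ=0.1222, bond B=-16.3517.
  t=2,j=2: stock 281.2551 → up 374.0693 (V=10.0000), down 253.1296 (V=10.0000). Price 7.8125; hedge Δ=0.0000, bond B=7.8125.
  t=1,j=0: stock 143.1000 → up 190.3230 (V=6.9041), down 128.7900 (V=0.0000). Price 4.7666; hedge Δ=0.1122, bond B=-11.2894.
  t=1,j=1: stock 211.4700 → up 281.2551 (V=7.8125), down 190.3230 (V=6.9041). Price 6.0210; hedge Δ=0.0100, bond B=3.9084.
  t=0,j=0: stock 159.0000 → up 211.4700 (V=6.0210), down 143.1000 (V=4.7666). Price 4.5899; hedge Δ=0.0183, bond B=1.6728.
Root portfolio cost Δ·159+B reproduces V0=4.5899.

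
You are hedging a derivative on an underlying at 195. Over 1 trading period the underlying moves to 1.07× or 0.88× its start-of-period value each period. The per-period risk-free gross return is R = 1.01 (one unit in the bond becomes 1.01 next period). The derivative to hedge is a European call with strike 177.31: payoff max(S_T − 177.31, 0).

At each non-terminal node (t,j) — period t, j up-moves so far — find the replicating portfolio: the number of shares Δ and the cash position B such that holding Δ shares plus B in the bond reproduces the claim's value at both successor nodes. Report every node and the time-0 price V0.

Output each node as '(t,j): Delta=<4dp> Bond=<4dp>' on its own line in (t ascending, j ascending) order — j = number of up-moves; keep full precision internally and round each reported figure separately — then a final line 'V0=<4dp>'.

Since d<R<u, set p* = (R−d)/(u−d) = 0.6842; price each node as the discounted p*-expectation of its children.
Terminal payoffs: V(1,0)=0.0000, V(1,1)=31.3400
(0,0): S=195.0000. Δ = (V_up−V_dn)/(S_up−S_dn) = (31.3400−0.0000)/(208.6500−171.6000) = 0.8459. V = [p*·31.3400 + (1−p*)·0.0000]/1.01 = 21.2308. B = V − Δ·S = -143.7165.
Each (Δ,B) replicates both successor values, so the strategy is self-financing and V0 is arbitrage-free.

(0,0): Delta=0.8459 Bond=-143.7165
V0=21.2308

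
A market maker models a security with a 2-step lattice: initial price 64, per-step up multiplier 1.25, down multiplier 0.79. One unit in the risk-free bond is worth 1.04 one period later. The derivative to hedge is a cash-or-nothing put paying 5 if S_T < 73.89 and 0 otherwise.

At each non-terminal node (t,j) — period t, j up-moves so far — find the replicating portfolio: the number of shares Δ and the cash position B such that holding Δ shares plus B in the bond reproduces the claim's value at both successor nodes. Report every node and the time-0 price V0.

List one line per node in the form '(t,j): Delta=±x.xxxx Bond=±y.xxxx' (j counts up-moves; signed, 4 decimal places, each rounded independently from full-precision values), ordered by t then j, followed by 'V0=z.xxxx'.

(0,0): Delta=-0.0888 Bond=8.9375
(1,0): Delta=0.0000 Bond=4.8077
(1,1): Delta=-0.1359 Bond=13.0644
V0=3.2574

No-arbitrage ⇒ martingale measure with p* = (R−d)/(u−d) = 0.5435.
Terminal values V(2,·): V(2,0)=5.0000, V(2,1)=5.0000, V(2,2)=0.0000
Node (1,0) S=50.5600: V=(p*·5.0000+(1−p*)·5.0000)/1.04=4.8077; Δ=(5.0000−5.0000)/(63.2000−39.9424)=0.0000; B=V−Δ·S=4.8077
Node (1,1) S=80.0000: V=(p*·0.0000+(1−p*)·5.0000)/1.04=2.1948; Δ=(0.0000−5.0000)/(100.0000−63.2000)=-0.1359; B=V−Δ·S=13.0644
Node (0,0) S=64.0000: V=(p*·2.1948+(1−p*)·4.8077)/1.04=3.2574; Δ=(2.1948−4.8077)/(80.0000−50.5600)=-0.0888; B=V−Δ·S=8.9375
Each (Δ,B) replicates both successor values, so the strategy is self-financing and V0 is arbitrage-free.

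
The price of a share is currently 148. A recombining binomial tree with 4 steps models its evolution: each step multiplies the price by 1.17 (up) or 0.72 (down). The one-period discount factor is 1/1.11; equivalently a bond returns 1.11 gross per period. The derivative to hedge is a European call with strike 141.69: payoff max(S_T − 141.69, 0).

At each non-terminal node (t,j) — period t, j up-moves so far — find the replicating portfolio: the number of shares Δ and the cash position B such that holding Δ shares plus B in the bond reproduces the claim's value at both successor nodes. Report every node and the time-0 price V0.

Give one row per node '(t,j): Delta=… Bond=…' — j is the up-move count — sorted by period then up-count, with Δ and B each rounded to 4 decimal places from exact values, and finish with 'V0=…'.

No-arbitrage ⇒ martingale measure with p* = (R−d)/(u−d) = 0.8667.
At expiry t=4: V(4,0)=0.0000, V(4,1)=0.0000, V(4,2)=0.0000, V(4,3)=28.9779, V(4,4)=135.6453
Node (3,0) S=55.2407: V=(p*·0.0000+(1−p*)·0.0000)/1.11=0.0000; Δ=(0.0000−0.0000)/(64.6316−39.7733)=0.0000; B=V−Δ·S=0.0000
Node (3,1) S=89.7661: V=(p*·0.0000+(1−p*)·0.0000)/1.11=0.0000; Δ=(0.0000−0.0000)/(105.0264−64.6316)=0.0000; B=V−Δ·S=0.0000
Node (3,2) S=145.8700: V=(p*·28.9779+(1−p*)·0.0000)/1.11=22.6254; Δ=(28.9779−0.0000)/(170.6679−105.0264)=0.4415; B=V−Δ·S=-41.7699
Node (3,3) S=237.0387: V=(p*·135.6453+(1−p*)·28.9779)/1.11=109.3901; Δ=(135.6453−28.9779)/(277.3353−170.6679)=1.0000; B=V−Δ·S=-127.6486
Node (2,0) S=76.7232: V=(p*·0.0000+(1−p*)·0.0000)/1.11=0.0000; Δ=(0.0000−0.0000)/(89.7661−55.2407)=0.0000; B=V−Δ·S=0.0000
Node (2,1) S=124.6752: V=(p*·22.6254+(1−p*)·0.0000)/1.11=17.6655; Δ=(22.6254−0.0000)/(145.8700−89.7661)=0.4033; B=V−Δ·S=-32.6131
Node (2,2) S=202.5972: V=(p*·109.3901+(1−p*)·22.6254)/1.11=88.1274; Δ=(109.3901−22.6254)/(237.0387−145.8700)=0.9517; B=V−Δ·S=-104.6830
Node (1,0) S=106.5600: V=(p*·17.6655+(1−p*)·0.0000)/1.11=13.7928; Δ=(17.6655−0.0000)/(124.6752−76.7232)=0.3684; B=V−Δ·S=-25.4637
Node (1,1) S=173.1600: V=(p*·88.1274+(1−p*)·17.6655)/1.11=70.9302; Δ=(88.1274−17.6655)/(202.5972−124.6752)=0.9043; B=V−Δ·S=-85.6520
Node (0,0) S=148.0000: V=(p*·70.9302+(1−p*)·13.7928)/1.11=57.0377; Δ=(70.9302−13.7928)/(173.1600−106.5600)=0.8579; B=V−Δ·S=-69.9341
Check: Δ(0,0)·S0 + B(0,0) = 57.0377 = V0.

(0,0): Delta=0.8579 Bond=-69.9341
(1,0): Delta=0.3684 Bond=-25.4637
(1,1): Delta=0.9043 Bond=-85.6520
(2,0): Delta=0.0000 Bond=0.0000
(2,1): Delta=0.4033 Bond=-32.6131
(2,2): Delta=0.9517 Bond=-104.6830
(3,0): Delta=0.0000 Bond=0.0000
(3,1): Delta=0.0000 Bond=0.0000
(3,2): Delta=0.4415 Bond=-41.7699
(3,3): Delta=1.0000 Bond=-127.6486
V0=57.0377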